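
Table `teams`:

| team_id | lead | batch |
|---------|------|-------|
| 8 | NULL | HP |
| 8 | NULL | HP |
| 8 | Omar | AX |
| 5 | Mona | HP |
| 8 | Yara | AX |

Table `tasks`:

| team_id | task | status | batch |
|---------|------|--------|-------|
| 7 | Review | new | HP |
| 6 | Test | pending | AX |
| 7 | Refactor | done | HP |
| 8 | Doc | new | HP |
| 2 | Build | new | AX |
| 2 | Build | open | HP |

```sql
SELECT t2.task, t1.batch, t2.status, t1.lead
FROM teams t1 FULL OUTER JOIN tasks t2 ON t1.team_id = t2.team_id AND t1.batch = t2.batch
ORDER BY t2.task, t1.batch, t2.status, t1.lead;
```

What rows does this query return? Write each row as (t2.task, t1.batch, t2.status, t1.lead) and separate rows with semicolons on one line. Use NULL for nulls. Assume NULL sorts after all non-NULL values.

(Build, NULL, new, NULL); (Build, NULL, open, NULL); (Doc, HP, new, NULL); (Doc, HP, new, NULL); (Refactor, NULL, done, NULL); (Review, NULL, new, NULL); (Test, NULL, pending, NULL); (NULL, AX, NULL, Omar); (NULL, AX, NULL, Yara); (NULL, HP, NULL, Mona)

FULL OUTER JOIN keeps every row from both sides; unmatched rows get NULL for the other side's columns.
Matching on t1.team_id = t2.team_id AND t1.batch = t2.batch.
- t1 row (team_id=8, batch=HP): matches 1 t2 row(s) → 1 output row(s).
- t1 row (team_id=8, batch=HP): matches 1 t2 row(s) → 1 output row(s).
- t1 row (team_id=8, batch=AX): no match → kept, t2 columns NULL.
- t1 row (team_id=5, batch=HP): no match → kept, t2 columns NULL.
- t1 row (team_id=8, batch=AX): no match → kept, t2 columns NULL.
- 5 row(s) from t2 found no t1 partner → padded with NULL.
After projecting and ordering:
t2.task | t1.batch | t2.status | t1.lead
Build | NULL | new | NULL
Build | NULL | open | NULL
Doc | HP | new | NULL
Doc | HP | new | NULL
Refactor | NULL | done | NULL
Review | NULL | new | NULL
Test | NULL | pending | NULL
NULL | AX | NULL | Omar
NULL | AX | NULL | Yara
NULL | HP | NULL | Mona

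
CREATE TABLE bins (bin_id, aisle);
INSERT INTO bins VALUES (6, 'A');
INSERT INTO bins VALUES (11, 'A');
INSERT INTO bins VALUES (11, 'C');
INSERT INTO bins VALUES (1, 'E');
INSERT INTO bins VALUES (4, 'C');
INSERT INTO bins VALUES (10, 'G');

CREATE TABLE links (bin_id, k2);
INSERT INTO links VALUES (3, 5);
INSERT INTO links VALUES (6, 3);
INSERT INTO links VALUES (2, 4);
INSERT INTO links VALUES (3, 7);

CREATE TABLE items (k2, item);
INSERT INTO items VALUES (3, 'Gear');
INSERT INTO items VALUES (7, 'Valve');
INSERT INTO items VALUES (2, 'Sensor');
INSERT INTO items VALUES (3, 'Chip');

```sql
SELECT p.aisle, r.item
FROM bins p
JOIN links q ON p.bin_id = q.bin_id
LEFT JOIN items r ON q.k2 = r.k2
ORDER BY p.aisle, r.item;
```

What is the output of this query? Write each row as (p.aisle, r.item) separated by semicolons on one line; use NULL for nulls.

Evaluate left to right. First `bins p INNER JOIN links q` on bin_id: 1 row(s).
Then LEFT JOIN `items r` on k2: each of those 1 rows is kept; rows whose q.k2 has no match in r get NULL for r's columns.

(A, Chip); (A, Gear)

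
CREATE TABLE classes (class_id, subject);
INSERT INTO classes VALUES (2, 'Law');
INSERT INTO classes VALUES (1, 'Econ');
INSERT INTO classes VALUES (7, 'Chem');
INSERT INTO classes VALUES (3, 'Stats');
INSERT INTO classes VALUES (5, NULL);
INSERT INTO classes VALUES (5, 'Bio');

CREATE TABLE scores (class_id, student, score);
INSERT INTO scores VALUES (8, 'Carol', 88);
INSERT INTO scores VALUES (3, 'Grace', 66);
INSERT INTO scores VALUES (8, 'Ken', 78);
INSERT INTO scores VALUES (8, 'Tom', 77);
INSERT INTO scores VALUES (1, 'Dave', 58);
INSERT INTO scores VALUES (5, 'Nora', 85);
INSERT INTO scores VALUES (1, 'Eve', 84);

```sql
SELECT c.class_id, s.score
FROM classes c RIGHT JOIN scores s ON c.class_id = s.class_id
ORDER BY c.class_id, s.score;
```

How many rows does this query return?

RIGHT JOIN keeps every row from `scores`; unmatched rows get NULL for `classes`'s columns.
Matching on c.class_id = s.class_id.
Matched pairs: 5; unmatched s rows kept: 3.
Total: 5 matched + 3 padded = 8 rows.

8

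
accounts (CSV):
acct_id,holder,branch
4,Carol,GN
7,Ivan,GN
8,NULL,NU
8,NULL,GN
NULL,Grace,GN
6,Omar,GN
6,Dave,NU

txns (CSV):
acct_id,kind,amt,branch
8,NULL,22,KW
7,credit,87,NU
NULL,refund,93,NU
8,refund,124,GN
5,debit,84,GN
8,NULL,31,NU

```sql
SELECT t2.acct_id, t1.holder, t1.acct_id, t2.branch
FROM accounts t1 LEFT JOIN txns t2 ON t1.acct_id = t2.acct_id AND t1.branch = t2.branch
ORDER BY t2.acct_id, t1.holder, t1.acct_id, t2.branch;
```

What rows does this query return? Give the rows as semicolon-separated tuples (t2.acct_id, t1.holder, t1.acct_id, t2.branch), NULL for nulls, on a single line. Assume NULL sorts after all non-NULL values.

(8, NULL, 8, GN); (8, NULL, 8, NU); (NULL, Carol, 4, NULL); (NULL, Dave, 6, NULL); (NULL, Grace, NULL, NULL); (NULL, Ivan, 7, NULL); (NULL, Omar, 6, NULL)

LEFT JOIN keeps every row from `accounts`; unmatched rows get NULL for `txns`'s columns.
Matching on t1.acct_id = t2.acct_id AND t1.branch = t2.branch. A NULL in a compared column never satisfies the condition.
Matched pairs: 2; unmatched t1 rows kept: 5.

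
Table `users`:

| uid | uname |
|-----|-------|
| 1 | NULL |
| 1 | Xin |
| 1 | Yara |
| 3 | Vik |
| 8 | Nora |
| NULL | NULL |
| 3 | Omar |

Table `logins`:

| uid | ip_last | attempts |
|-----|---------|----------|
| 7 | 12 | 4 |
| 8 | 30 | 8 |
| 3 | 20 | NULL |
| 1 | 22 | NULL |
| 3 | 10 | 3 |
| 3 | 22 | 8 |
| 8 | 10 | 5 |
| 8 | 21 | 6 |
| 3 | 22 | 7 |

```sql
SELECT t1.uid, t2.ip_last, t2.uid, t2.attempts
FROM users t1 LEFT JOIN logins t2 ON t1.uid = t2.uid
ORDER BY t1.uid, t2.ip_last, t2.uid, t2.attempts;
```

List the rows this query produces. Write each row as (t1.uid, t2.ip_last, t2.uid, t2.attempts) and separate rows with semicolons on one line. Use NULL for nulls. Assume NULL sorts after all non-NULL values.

(1, 22, 1, NULL); (1, 22, 1, NULL); (1, 22, 1, NULL); (3, 10, 3, 3); (3, 10, 3, 3); (3, 20, 3, NULL); (3, 20, 3, NULL); (3, 22, 3, 7); (3, 22, 3, 7); (3, 22, 3, 8); (3, 22, 3, 8); (8, 10, 8, 5); (8, 21, 8, 6); (8, 30, 8, 8); (NULL, NULL, NULL, NULL)

LEFT JOIN keeps every row from `users`; unmatched rows get NULL for `logins`'s columns.
Matching on t1.uid = t2.uid. A NULL in a compared column never satisfies the condition.
- uid=1: 1 matching t2 row(s), so 1 row(s) emitted.
- uid=1: 1 matching t2 row(s), so 1 row(s) emitted.
- uid=1: 1 matching t2 row(s), so 1 row(s) emitted.
- uid=3: 4 matching t2 row(s), so 4 row(s) emitted.
- uid=8: 3 matching t2 row(s), so 3 row(s) emitted.
- uid=NULL: no t2 row matches, row kept with t2 columns NULL.
- uid=3: 4 matching t2 row(s), so 4 row(s) emitted.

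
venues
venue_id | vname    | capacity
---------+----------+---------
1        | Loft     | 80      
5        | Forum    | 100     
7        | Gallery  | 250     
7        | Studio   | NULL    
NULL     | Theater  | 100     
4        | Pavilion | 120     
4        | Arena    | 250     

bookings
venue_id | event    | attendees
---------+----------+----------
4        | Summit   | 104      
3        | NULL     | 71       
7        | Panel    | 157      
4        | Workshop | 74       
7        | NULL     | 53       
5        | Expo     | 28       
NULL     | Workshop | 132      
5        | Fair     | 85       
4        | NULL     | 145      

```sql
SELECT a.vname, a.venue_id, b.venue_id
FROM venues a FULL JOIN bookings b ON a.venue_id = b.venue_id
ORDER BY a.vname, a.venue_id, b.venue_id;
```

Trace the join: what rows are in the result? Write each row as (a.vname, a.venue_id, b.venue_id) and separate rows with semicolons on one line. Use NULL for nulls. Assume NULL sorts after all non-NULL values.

FULL OUTER JOIN keeps every row from both sides; unmatched rows get NULL for the other side's columns.
Matching on a.venue_id = b.venue_id. A NULL in a compared column never satisfies the condition.
Matched pairs: 12; unmatched a rows kept: 2; unmatched b rows kept: 2.

(Arena, 4, 4); (Arena, 4, 4); (Arena, 4, 4); (Forum, 5, 5); (Forum, 5, 5); (Gallery, 7, 7); (Gallery, 7, 7); (Loft, 1, NULL); (Pavilion, 4, 4); (Pavilion, 4, 4); (Pavilion, 4, 4); (Studio, 7, 7); (Studio, 7, 7); (Theater, NULL, NULL); (NULL, NULL, 3); (NULL, NULL, NULL)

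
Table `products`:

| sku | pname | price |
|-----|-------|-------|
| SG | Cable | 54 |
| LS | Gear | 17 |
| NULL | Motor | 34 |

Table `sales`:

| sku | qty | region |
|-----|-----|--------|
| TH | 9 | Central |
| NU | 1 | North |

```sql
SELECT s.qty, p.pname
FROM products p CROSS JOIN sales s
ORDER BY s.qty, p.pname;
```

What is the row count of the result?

CROSS JOIN pairs every row of `products` with every row of `sales`: 3 × 2 = 6 rows.

6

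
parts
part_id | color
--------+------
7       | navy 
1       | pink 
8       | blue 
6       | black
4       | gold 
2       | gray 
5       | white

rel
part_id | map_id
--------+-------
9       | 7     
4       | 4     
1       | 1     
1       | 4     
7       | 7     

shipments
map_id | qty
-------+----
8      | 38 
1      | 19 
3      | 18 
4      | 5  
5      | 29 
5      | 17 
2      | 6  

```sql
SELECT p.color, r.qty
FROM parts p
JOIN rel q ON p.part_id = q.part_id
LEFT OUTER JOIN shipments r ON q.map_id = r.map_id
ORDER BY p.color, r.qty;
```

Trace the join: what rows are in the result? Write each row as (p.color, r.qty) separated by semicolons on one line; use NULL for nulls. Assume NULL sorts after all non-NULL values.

(gold, 5); (navy, NULL); (pink, 5); (pink, 19)

Step 1 — p INNER JOIN q on part_id → 4 row(s).
Then LEFT JOIN `shipments r` on map_id: each of those 4 rows is kept; rows whose q.map_id has no match in r get NULL for r's columns.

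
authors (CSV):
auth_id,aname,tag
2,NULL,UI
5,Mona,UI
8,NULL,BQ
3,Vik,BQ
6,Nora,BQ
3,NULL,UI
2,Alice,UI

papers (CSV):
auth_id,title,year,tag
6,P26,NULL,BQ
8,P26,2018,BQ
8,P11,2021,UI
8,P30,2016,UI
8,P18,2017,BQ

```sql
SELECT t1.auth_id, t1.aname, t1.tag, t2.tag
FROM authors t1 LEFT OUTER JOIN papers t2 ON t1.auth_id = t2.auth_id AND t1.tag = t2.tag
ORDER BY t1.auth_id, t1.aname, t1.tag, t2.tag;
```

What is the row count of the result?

8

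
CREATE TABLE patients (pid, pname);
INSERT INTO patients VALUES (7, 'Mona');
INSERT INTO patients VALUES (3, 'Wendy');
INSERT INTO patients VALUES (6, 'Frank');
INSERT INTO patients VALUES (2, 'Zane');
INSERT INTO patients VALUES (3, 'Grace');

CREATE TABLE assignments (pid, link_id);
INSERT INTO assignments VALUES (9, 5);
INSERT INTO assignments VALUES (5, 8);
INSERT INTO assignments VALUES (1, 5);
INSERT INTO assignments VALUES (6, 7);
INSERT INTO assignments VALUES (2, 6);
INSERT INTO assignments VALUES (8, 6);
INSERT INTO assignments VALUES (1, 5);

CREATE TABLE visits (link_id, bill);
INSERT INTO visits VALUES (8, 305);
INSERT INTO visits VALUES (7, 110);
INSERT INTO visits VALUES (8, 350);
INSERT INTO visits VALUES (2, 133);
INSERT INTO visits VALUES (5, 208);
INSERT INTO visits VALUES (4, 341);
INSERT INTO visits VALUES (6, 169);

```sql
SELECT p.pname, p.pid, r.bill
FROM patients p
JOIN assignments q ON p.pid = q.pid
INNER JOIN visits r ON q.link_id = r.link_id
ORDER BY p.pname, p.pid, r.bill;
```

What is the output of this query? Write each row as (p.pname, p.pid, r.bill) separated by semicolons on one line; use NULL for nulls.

(Frank, 6, 110); (Zane, 2, 169)

Joins associate left-to-right: patients INNER JOIN assignments on pid gives 2 intermediate row(s).
Then INNER JOIN `visits r` on link_id: keep only rows whose q.link_id appears in r.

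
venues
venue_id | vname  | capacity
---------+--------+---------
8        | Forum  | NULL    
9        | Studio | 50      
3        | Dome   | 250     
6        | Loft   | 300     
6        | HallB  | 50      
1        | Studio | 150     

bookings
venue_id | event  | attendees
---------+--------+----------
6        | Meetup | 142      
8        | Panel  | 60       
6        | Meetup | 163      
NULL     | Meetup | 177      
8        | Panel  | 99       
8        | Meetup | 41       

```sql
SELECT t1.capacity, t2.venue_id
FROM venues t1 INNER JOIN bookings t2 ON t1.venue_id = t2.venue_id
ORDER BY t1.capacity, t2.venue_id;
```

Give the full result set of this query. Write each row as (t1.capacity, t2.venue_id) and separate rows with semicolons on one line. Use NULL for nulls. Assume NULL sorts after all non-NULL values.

(50, 6); (50, 6); (300, 6); (300, 6); (NULL, 8); (NULL, 8); (NULL, 8)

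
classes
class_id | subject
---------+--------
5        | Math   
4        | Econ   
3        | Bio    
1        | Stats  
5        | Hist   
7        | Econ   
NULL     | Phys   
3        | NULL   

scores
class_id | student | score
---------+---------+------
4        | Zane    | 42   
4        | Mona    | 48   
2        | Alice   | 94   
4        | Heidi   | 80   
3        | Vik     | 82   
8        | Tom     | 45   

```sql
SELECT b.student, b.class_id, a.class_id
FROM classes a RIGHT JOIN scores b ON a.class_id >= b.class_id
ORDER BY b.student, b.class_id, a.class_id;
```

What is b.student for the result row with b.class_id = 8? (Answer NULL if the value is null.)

RIGHT JOIN keeps every row from `scores`; unmatched rows get NULL for `classes`'s columns.
Matching on a.class_id >= b.class_id. A NULL in a compared column never satisfies the condition.
Matched pairs: 24; unmatched b rows kept: 1.

Tom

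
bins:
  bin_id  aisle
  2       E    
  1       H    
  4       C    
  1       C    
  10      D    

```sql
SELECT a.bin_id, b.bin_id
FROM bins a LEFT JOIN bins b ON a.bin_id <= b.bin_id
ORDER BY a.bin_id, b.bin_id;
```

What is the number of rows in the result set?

16

LEFT JOIN keeps every row from `bins a`; unmatched rows get NULL for `bins b`'s columns.
Matching on a.bin_id <= b.bin_id.
- a (bin_id=2) pairs with 3 row(s) of b.
- a (bin_id=1) pairs with 5 row(s) of b.
- a (bin_id=4) pairs with 2 row(s) of b.
- a (bin_id=1) pairs with 5 row(s) of b.
- a (bin_id=10) pairs with 1 row(s) of b.
Total: 16 rows.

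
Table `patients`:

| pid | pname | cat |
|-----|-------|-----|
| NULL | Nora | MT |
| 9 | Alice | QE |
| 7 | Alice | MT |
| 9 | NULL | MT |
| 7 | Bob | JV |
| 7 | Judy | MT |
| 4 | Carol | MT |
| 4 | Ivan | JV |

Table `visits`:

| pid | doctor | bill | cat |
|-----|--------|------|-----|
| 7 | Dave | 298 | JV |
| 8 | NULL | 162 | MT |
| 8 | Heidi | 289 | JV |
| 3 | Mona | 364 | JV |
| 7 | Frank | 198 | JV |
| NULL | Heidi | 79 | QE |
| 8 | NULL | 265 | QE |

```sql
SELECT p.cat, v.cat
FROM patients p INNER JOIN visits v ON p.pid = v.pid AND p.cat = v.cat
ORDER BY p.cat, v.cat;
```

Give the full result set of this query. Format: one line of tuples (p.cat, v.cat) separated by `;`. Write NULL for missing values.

INNER JOIN keeps only pairs where the ON condition holds.
Matching on p.pid = v.pid AND p.cat = v.cat. A NULL in a compared column never satisfies the condition.
- p[0] pid=NULL, cat=MT → no match; dropped.
- p[1] pid=9, cat=QE → no match; dropped.
- p[2] pid=7, cat=MT → no match; dropped.
- p[3] pid=9, cat=MT → no match; dropped.
- p[4] pid=7, cat=JV → 2 match(es) in v → 2 row(s).
- p[5] pid=7, cat=MT → no match; dropped.
- p[6] pid=4, cat=MT → no match; dropped.
- p[7] pid=4, cat=JV → no match; dropped.
After projecting and ordering:
p.cat | v.cat
JV | JV
JV | JV

(JV, JV); (JV, JV)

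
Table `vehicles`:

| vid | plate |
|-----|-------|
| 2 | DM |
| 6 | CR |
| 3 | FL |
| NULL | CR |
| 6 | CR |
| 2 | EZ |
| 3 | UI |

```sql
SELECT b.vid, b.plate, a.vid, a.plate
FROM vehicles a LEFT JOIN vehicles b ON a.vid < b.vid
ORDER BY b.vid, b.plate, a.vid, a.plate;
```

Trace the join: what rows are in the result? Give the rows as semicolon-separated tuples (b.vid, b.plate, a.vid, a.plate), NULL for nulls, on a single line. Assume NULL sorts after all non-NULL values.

(3, FL, 2, DM); (3, FL, 2, EZ); (3, UI, 2, DM); (3, UI, 2, EZ); (6, CR, 2, DM); (6, CR, 2, DM); (6, CR, 2, EZ); (6, CR, 2, EZ); (6, CR, 3, FL); (6, CR, 3, FL); (6, CR, 3, UI); (6, CR, 3, UI); (NULL, NULL, 6, CR); (NULL, NULL, 6, CR); (NULL, NULL, NULL, CR)

LEFT JOIN keeps every row from `vehicles a`; unmatched rows get NULL for `vehicles b`'s columns.
Matching on a.vid < b.vid. A NULL in a compared column never satisfies the condition.
- a row (vid=2): matches 4 b row(s) → 4 output row(s).
- a row (vid=6): no match → kept, b columns NULL.
- a row (vid=3): matches 2 b row(s) → 2 output row(s).
- a row (vid=NULL): no match → kept, b columns NULL.
- a row (vid=6): no match → kept, b columns NULL.
- a row (vid=2): matches 4 b row(s) → 4 output row(s).
- a row (vid=3): matches 2 b row(s) → 2 output row(s).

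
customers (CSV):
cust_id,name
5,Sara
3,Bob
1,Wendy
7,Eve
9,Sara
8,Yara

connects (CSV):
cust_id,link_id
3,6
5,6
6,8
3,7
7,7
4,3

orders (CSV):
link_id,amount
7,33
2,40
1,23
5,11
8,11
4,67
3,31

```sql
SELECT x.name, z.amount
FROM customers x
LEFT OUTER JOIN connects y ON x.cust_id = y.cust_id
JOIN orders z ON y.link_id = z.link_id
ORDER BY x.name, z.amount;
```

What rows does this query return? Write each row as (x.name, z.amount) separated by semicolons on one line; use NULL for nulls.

Step 1 — x LEFT JOIN y on cust_id → 7 row(s).
Then INNER JOIN `orders z` on link_id: keep only rows whose y.link_id appears in z.

(Bob, 33); (Eve, 33)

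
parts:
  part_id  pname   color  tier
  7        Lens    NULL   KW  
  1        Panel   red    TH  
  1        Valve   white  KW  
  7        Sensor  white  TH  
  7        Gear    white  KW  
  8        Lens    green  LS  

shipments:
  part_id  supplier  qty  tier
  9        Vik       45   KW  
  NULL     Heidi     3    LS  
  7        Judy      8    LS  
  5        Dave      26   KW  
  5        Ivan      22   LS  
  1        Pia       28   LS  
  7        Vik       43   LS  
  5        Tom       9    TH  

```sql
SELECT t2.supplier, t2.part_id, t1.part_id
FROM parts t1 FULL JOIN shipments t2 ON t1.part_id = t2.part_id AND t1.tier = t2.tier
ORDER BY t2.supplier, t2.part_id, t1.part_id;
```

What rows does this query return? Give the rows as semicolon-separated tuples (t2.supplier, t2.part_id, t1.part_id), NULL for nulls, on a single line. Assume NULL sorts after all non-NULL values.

FULL OUTER JOIN keeps every row from both sides; unmatched rows get NULL for the other side's columns.
Matching on t1.part_id = t2.part_id AND t1.tier = t2.tier. A NULL in a compared column never satisfies the condition.
- t1[0] part_id=7, tier=KW → no match; kept with NULLs on the t2 side.
- t1[1] part_id=1, tier=TH → no match; kept with NULLs on the t2 side.
- t1[2] part_id=1, tier=KW → no match; kept with NULLs on the t2 side.
- t1[3] part_id=7, tier=TH → no match; kept with NULLs on the t2 side.
- t1[4] part_id=7, tier=KW → no match; kept with NULLs on the t2 side.
- t1[5] part_id=8, tier=LS → no match; kept with NULLs on the t2 side.
- 8 t2 row(s) had no t1 match → kept, t1 columns NULL.

(Dave, 5, NULL); (Heidi, NULL, NULL); (Ivan, 5, NULL); (Judy, 7, NULL); (Pia, 1, NULL); (Tom, 5, NULL); (Vik, 7, NULL); (Vik, 9, NULL); (NULL, NULL, 1); (NULL, NULL, 1); (NULL, NULL, 7); (NULL, NULL, 7); (NULL, NULL, 7); (NULL, NULL, 8)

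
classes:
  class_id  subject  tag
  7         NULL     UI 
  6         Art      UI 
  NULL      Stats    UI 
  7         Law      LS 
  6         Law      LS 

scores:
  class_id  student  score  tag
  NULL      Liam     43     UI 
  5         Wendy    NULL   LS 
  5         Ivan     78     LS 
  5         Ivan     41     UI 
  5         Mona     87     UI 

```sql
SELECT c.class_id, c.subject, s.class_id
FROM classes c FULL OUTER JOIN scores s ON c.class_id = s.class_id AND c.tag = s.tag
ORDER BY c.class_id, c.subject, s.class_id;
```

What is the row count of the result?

FULL OUTER JOIN keeps every row from both sides; unmatched rows get NULL for the other side's columns.
Matching on c.class_id = s.class_id AND c.tag = s.tag. A NULL in a compared column never satisfies the condition.
- c row (class_id=7, tag=UI): no match → kept, s columns NULL.
- c row (class_id=6, tag=UI): no match → kept, s columns NULL.
- c row (class_id=NULL, tag=UI): no match → kept, s columns NULL.
- c row (class_id=7, tag=LS): no match → kept, s columns NULL.
- c row (class_id=6, tag=LS): no match → kept, s columns NULL.
- 5 s row(s) had no c match → kept, c columns NULL.
Total: 0 matched + 10 padded = 10 rows.

10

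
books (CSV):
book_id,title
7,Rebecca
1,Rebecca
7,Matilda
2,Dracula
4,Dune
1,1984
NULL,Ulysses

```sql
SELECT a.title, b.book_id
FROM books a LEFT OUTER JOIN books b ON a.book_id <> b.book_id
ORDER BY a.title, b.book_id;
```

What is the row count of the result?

LEFT JOIN keeps every row from `books a`; unmatched rows get NULL for `books b`'s columns.
Matching on a.book_id <> b.book_id. A NULL in a compared column never satisfies the condition.
- book_id=7: 4 matching b row(s), so 4 row(s) emitted.
- book_id=1: 4 matching b row(s), so 4 row(s) emitted.
- book_id=7: 4 matching b row(s), so 4 row(s) emitted.
- book_id=2: 5 matching b row(s), so 5 row(s) emitted.
- book_id=4: 5 matching b row(s), so 5 row(s) emitted.
- book_id=1: 4 matching b row(s), so 4 row(s) emitted.
- book_id=NULL: no b row matches, row kept with b columns NULL.
Total: 26 matched + 1 padded = 27 rows.

27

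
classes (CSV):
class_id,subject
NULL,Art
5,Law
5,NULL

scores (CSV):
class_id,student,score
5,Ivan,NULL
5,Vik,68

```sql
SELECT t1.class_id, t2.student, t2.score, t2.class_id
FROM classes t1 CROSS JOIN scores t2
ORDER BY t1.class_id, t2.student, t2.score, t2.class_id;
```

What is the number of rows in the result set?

6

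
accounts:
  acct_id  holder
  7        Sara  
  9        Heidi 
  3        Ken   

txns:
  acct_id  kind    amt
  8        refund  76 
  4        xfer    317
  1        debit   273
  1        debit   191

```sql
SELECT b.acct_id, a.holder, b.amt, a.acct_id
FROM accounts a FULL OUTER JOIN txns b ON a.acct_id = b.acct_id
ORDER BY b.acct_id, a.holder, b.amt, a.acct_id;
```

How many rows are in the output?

7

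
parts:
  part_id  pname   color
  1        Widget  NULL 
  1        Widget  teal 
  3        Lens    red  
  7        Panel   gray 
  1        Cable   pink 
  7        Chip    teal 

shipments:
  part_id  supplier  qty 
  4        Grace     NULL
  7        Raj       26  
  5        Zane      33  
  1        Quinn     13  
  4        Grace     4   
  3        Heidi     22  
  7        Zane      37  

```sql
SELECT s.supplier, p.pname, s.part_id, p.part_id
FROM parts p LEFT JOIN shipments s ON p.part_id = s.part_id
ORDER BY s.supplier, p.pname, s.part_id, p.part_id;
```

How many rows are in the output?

8

LEFT JOIN keeps every row from `parts`; unmatched rows get NULL for `shipments`'s columns.
Matching on p.part_id = s.part_id.
- part_id=1: 1 matching s row(s), so 1 row(s) emitted.
- part_id=1: 1 matching s row(s), so 1 row(s) emitted.
- part_id=3: 1 matching s row(s), so 1 row(s) emitted.
- part_id=7: 2 matching s row(s), so 2 row(s) emitted.
- part_id=1: 1 matching s row(s), so 1 row(s) emitted.
- part_id=7: 2 matching s row(s), so 2 row(s) emitted.
Total: 8 rows.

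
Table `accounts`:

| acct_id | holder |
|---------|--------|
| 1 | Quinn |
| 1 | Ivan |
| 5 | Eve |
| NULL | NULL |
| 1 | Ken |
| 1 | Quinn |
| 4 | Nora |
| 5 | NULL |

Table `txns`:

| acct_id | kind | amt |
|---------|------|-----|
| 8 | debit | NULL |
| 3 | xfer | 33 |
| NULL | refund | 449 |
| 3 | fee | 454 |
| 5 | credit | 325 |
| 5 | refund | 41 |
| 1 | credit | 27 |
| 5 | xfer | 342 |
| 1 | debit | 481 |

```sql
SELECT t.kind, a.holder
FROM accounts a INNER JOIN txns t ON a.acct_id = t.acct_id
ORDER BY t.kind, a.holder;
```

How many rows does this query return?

14

INNER JOIN keeps only pairs where the ON condition holds.
Matching on a.acct_id = t.acct_id. A NULL in a compared column never satisfies the condition.
- a row (acct_id=1): matches 2 t row(s) → 2 output row(s).
- a row (acct_id=1): matches 2 t row(s) → 2 output row(s).
- a row (acct_id=5): matches 3 t row(s) → 3 output row(s).
- a row (acct_id=NULL): no match → dropped.
- a row (acct_id=1): matches 2 t row(s) → 2 output row(s).
- a row (acct_id=1): matches 2 t row(s) → 2 output row(s).
- a row (acct_id=4): no match → dropped.
- a row (acct_id=5): matches 3 t row(s) → 3 output row(s).
Total: 14 rows.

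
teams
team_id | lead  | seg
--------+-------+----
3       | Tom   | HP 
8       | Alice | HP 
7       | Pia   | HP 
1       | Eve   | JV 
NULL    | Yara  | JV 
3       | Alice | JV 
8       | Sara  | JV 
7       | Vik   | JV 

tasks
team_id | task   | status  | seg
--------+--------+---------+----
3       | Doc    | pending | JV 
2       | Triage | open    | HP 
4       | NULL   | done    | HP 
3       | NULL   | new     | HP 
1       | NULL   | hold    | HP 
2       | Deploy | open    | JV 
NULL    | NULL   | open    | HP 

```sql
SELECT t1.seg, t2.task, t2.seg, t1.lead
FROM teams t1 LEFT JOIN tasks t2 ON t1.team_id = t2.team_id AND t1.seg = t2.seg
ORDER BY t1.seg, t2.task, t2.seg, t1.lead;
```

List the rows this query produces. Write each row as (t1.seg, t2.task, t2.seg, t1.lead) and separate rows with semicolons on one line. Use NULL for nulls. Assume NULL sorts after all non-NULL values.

(HP, NULL, HP, Tom); (HP, NULL, NULL, Alice); (HP, NULL, NULL, Pia); (JV, Doc, JV, Alice); (JV, NULL, NULL, Eve); (JV, NULL, NULL, Sara); (JV, NULL, NULL, Vik); (JV, NULL, NULL, Yara)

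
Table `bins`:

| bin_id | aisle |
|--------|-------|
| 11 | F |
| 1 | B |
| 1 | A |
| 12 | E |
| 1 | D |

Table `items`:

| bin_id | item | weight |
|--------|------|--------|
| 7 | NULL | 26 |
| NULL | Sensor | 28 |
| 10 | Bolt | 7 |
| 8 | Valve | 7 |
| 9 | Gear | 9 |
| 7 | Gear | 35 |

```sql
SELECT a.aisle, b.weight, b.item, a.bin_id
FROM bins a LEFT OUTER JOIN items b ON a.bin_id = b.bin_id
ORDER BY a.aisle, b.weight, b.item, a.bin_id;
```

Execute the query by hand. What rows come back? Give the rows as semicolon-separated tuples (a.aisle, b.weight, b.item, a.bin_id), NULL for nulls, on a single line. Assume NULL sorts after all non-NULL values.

LEFT JOIN keeps every row from `bins`; unmatched rows get NULL for `items`'s columns.
Matching on a.bin_id = b.bin_id. A NULL in a compared column never satisfies the condition.
- a[0] bin_id=11 → no match; kept with NULLs on the b side.
- a[1] bin_id=1 → no match; kept with NULLs on the b side.
- a[2] bin_id=1 → no match; kept with NULLs on the b side.
- a[3] bin_id=12 → no match; kept with NULLs on the b side.
- a[4] bin_id=1 → no match; kept with NULLs on the b side.
After projecting and ordering:
a.aisle | b.weight | b.item | a.bin_id
A | NULL | NULL | 1
B | NULL | NULL | 1
D | NULL | NULL | 1
E | NULL | NULL | 12
F | NULL | NULL | 11

(A, NULL, NULL, 1); (B, NULL, NULL, 1); (D, NULL, NULL, 1); (E, NULL, NULL, 12); (F, NULL, NULL, 11)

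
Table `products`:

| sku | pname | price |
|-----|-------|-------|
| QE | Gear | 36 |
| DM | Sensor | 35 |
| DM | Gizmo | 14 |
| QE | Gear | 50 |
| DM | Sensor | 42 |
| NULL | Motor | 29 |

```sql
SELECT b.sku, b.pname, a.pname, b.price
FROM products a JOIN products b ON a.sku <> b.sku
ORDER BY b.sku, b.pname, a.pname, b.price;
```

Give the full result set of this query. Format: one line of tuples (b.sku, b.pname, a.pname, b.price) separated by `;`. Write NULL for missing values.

INNER JOIN keeps only pairs where the ON condition holds.
Matching on a.sku <> b.sku. A NULL in a compared column never satisfies the condition.
- a[0] sku=QE → 3 match(es) in b → 3 row(s).
- a[1] sku=DM → 2 match(es) in b → 2 row(s).
- a[2] sku=DM → 2 match(es) in b → 2 row(s).
- a[3] sku=QE → 3 match(es) in b → 3 row(s).
- a[4] sku=DM → 2 match(es) in b → 2 row(s).
- a[5] sku=NULL → no match; dropped.

(DM, Gizmo, Gear, 14); (DM, Gizmo, Gear, 14); (DM, Sensor, Gear, 35); (DM, Sensor, Gear, 35); (DM, Sensor, Gear, 42); (DM, Sensor, Gear, 42); (QE, Gear, Gizmo, 36); (QE, Gear, Gizmo, 50); (QE, Gear, Sensor, 36); (QE, Gear, Sensor, 36); (QE, Gear, Sensor, 50); (QE, Gear, Sensor, 50)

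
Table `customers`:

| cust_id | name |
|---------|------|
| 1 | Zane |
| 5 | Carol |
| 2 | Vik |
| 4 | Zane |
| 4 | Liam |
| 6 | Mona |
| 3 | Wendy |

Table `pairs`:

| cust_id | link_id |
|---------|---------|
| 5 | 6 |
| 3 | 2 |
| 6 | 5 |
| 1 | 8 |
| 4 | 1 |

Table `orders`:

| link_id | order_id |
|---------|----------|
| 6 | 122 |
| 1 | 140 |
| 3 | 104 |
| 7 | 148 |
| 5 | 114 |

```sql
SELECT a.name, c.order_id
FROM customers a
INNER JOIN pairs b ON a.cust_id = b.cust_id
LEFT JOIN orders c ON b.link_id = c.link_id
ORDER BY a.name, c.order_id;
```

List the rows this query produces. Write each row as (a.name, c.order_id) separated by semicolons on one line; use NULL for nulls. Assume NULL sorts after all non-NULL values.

Evaluate left to right. First `customers a INNER JOIN pairs b` on cust_id: 6 row(s).
Then LEFT JOIN `orders c` on link_id: each of those 6 rows is kept; rows whose b.link_id has no match in c get NULL for c's columns.

(Carol, 122); (Liam, 140); (Mona, 114); (Wendy, NULL); (Zane, 140); (Zane, NULL)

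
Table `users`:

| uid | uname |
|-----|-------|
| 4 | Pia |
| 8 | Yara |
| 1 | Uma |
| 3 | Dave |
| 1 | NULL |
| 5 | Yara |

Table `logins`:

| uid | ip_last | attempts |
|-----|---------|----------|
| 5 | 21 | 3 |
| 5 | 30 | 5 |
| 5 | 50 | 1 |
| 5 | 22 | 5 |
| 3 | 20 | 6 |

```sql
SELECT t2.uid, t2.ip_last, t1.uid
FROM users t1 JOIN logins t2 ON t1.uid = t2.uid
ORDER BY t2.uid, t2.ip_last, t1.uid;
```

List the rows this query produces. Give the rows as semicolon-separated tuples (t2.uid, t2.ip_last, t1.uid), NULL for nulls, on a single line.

INNER JOIN keeps only pairs where the ON condition holds.
Matching on t1.uid = t2.uid.
Matched pairs: 5.

(3, 20, 3); (5, 21, 5); (5, 22, 5); (5, 30, 5); (5, 50, 5)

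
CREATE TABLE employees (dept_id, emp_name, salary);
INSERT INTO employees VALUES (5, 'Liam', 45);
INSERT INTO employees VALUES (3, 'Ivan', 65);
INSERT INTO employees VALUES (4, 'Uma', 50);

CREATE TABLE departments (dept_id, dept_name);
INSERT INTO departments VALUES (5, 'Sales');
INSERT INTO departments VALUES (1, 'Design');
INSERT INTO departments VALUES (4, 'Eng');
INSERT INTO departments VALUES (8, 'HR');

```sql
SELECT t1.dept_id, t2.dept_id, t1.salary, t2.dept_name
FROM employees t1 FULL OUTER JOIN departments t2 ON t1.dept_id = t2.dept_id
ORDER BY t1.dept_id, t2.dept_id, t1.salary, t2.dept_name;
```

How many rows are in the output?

5

FULL OUTER JOIN keeps every row from both sides; unmatched rows get NULL for the other side's columns.
Matching on t1.dept_id = t2.dept_id.
- t1[0] dept_id=5 → 1 match(es) in t2 → 1 row(s).
- t1[1] dept_id=3 → no match; kept with NULLs on the t2 side.
- t1[2] dept_id=4 → 1 match(es) in t2 → 1 row(s).
- plus 2 unmatched t2 row(s), each kept with NULL t1 columns.
Total: 2 matched + 3 padded = 5 rows.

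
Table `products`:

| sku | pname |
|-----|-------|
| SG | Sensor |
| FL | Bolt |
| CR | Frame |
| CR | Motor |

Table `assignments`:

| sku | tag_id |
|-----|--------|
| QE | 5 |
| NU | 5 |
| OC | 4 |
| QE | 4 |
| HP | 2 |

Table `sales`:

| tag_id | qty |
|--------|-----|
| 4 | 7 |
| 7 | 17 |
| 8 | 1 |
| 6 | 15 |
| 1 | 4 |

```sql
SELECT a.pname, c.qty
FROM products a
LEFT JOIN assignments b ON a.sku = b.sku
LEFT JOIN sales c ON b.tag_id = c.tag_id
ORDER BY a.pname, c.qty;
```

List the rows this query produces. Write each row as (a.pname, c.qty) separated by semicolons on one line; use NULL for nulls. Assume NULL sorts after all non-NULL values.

Step 1 — a LEFT JOIN b on sku → 4 row(s).
Then LEFT JOIN `sales c` on tag_id: each of those 4 rows is kept; rows whose b.tag_id has no match in c get NULL for c's columns.

(Bolt, NULL); (Frame, NULL); (Motor, NULL); (Sensor, NULL)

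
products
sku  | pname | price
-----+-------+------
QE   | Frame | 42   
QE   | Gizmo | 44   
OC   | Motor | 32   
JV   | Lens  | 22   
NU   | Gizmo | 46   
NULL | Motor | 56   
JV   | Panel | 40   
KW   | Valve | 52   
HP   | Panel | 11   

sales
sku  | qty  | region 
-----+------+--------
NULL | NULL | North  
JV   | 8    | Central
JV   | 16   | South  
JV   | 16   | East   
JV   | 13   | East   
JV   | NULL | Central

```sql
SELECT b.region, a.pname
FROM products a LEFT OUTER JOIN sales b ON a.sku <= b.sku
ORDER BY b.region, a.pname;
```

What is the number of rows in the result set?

LEFT JOIN keeps every row from `products`; unmatched rows get NULL for `sales`'s columns.
Matching on a.sku <= b.sku. A NULL in a compared column never satisfies the condition.
- a[0] sku=QE → no match; kept with NULLs on the b side.
- a[1] sku=QE → no match; kept with NULLs on the b side.
- a[2] sku=OC → no match; kept with NULLs on the b side.
- a[3] sku=JV → 5 match(es) in b → 5 row(s).
- a[4] sku=NU → no match; kept with NULLs on the b side.
- a[5] sku=NULL → no match; kept with NULLs on the b side.
- a[6] sku=JV → 5 match(es) in b → 5 row(s).
- a[7] sku=KW → no match; kept with NULLs on the b side.
- a[8] sku=HP → 5 match(es) in b → 5 row(s).
Total: 15 matched + 6 padded = 21 rows.

21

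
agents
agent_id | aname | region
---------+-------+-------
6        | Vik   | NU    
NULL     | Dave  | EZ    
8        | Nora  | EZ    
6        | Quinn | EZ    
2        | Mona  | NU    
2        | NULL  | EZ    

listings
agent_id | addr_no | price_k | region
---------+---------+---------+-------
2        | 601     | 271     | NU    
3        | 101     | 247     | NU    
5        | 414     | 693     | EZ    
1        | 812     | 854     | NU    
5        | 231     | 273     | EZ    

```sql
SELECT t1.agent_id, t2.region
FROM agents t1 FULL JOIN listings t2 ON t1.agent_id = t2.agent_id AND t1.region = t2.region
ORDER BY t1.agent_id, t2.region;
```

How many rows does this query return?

10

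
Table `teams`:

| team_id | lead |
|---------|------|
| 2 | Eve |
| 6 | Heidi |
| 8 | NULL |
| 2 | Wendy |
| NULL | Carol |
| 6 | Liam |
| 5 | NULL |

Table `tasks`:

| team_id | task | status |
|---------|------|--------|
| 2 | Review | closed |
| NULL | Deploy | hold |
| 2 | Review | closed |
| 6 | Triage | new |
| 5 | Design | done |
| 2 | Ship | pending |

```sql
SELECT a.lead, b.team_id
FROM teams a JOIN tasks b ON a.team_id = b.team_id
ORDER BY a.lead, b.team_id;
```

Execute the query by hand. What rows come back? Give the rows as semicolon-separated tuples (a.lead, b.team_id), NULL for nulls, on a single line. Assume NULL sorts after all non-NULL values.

(Eve, 2); (Eve, 2); (Eve, 2); (Heidi, 6); (Liam, 6); (Wendy, 2); (Wendy, 2); (Wendy, 2); (NULL, 5)

INNER JOIN keeps only pairs where the ON condition holds.
Matching on a.team_id = b.team_id. A NULL in a compared column never satisfies the condition.
Matched pairs: 9.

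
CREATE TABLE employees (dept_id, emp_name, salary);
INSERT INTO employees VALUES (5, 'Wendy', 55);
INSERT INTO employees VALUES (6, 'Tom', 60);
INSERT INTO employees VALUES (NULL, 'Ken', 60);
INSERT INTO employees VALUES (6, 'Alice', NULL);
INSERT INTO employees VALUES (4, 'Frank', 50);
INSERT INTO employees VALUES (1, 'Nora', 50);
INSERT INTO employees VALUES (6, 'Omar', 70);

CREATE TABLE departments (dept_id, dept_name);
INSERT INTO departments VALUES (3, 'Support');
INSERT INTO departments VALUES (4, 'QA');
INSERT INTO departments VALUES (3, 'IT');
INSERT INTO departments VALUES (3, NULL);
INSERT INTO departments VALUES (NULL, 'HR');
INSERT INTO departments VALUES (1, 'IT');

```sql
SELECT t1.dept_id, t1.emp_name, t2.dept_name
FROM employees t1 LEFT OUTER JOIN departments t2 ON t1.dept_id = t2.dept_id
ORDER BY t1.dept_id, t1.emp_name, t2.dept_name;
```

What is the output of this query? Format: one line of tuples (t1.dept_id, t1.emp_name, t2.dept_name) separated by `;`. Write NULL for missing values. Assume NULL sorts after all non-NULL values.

LEFT JOIN keeps every row from `employees`; unmatched rows get NULL for `departments`'s columns.
Matching on t1.dept_id = t2.dept_id. A NULL in a compared column never satisfies the condition.
Matched pairs: 2; unmatched t1 rows kept: 5.

(1, Nora, IT); (4, Frank, QA); (5, Wendy, NULL); (6, Alice, NULL); (6, Omar, NULL); (6, Tom, NULL); (NULL, Ken, NULL)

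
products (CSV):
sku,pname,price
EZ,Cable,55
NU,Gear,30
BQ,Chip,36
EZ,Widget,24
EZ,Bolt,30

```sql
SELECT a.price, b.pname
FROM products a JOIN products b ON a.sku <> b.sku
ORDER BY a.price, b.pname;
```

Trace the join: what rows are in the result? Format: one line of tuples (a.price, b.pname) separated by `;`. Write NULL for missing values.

(24, Chip); (24, Gear); (30, Bolt); (30, Cable); (30, Chip); (30, Chip); (30, Gear); (30, Widget); (36, Bolt); (36, Cable); (36, Gear); (36, Widget); (55, Chip); (55, Gear)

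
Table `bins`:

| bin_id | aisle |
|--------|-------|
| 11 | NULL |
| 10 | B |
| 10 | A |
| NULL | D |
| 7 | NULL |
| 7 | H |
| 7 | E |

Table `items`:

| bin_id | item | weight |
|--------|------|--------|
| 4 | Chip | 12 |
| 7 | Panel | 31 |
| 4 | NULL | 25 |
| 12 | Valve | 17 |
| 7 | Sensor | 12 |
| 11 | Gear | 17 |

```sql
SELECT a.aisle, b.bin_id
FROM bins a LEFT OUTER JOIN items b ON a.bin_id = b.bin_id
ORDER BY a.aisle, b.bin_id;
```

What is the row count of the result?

10

LEFT JOIN keeps every row from `bins`; unmatched rows get NULL for `items`'s columns.
Matching on a.bin_id = b.bin_id. A NULL in a compared column never satisfies the condition.
- a (bin_id=11) pairs with 1 row(s) of b.
- a (bin_id=10) has no partner → padded with NULL.
- a (bin_id=10) has no partner → padded with NULL.
- a (bin_id=NULL) has no partner → padded with NULL.
- a (bin_id=7) pairs with 2 row(s) of b.
- a (bin_id=7) pairs with 2 row(s) of b.
- a (bin_id=7) pairs with 2 row(s) of b.
Total: 7 matched + 3 padded = 10 rows.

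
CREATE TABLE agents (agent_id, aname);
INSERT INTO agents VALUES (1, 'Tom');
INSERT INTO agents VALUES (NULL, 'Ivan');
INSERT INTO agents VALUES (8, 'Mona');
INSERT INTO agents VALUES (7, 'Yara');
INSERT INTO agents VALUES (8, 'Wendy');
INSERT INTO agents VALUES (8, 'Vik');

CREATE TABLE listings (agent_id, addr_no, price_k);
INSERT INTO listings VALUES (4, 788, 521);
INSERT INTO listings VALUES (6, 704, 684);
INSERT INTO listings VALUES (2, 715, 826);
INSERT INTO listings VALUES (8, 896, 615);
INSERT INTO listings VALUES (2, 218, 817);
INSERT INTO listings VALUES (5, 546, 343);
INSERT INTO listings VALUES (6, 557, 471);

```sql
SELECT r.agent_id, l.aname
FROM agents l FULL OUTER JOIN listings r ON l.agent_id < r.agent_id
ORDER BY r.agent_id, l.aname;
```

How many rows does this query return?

12

FULL OUTER JOIN keeps every row from both sides; unmatched rows get NULL for the other side's columns.
Matching on l.agent_id < r.agent_id. A NULL in a compared column never satisfies the condition.
- agent_id=1: 7 matching r row(s), so 7 row(s) emitted.
- agent_id=NULL: no r row matches, row kept with r columns NULL.
- agent_id=8: no r row matches, row kept with r columns NULL.
- agent_id=7: 1 matching r row(s), so 1 row(s) emitted.
- agent_id=8: no r row matches, row kept with r columns NULL.
- agent_id=8: no r row matches, row kept with r columns NULL.
Total: 8 matched + 4 padded = 12 rows.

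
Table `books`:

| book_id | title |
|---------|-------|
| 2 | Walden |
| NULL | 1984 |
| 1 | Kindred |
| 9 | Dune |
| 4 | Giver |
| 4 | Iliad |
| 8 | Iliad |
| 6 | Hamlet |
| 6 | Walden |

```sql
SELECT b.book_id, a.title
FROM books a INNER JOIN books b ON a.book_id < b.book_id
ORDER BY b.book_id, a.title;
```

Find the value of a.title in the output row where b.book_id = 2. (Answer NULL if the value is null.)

Kindred

INNER JOIN keeps only pairs where the ON condition holds.
Matching on a.book_id < b.book_id. A NULL in a compared column never satisfies the condition.
- book_id=2: 6 matching b row(s), so 6 row(s) emitted.
- book_id=NULL: no matching b row, dropped.
- book_id=1: 7 matching b row(s), so 7 row(s) emitted.
- book_id=9: no matching b row, dropped.
- book_id=4: 4 matching b row(s), so 4 row(s) emitted.
- book_id=4: 4 matching b row(s), so 4 row(s) emitted.
- book_id=8: 1 matching b row(s), so 1 row(s) emitted.
- book_id=6: 2 matching b row(s), so 2 row(s) emitted.
- book_id=6: 2 matching b row(s), so 2 row(s) emitted.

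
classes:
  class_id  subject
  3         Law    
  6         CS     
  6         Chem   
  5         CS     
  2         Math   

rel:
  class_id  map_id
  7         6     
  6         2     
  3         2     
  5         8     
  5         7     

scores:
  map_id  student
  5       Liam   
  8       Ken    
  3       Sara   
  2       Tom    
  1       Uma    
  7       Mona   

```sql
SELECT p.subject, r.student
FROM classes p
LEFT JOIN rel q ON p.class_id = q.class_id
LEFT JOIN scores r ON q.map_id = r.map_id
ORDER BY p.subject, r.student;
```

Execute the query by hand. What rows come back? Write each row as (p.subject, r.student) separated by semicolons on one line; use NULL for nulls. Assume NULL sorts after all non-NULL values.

Step 1 — p LEFT JOIN q on class_id → 6 row(s).
Then LEFT JOIN `scores r` on map_id: each of those 6 rows is kept; rows whose q.map_id has no match in r get NULL for r's columns.

(CS, Ken); (CS, Mona); (CS, Tom); (Chem, Tom); (Law, Tom); (Math, NULL)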